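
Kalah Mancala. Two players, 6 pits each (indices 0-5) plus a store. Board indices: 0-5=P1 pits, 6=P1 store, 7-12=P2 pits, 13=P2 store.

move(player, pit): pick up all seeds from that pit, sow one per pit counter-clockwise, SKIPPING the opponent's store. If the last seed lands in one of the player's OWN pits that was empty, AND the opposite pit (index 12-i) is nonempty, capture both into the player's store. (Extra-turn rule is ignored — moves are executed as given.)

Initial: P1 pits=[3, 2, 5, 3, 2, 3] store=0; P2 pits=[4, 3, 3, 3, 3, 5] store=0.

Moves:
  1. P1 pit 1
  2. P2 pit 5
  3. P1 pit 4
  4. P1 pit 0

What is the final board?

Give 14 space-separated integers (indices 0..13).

Move 1: P1 pit1 -> P1=[3,0,6,4,2,3](0) P2=[4,3,3,3,3,5](0)
Move 2: P2 pit5 -> P1=[4,1,7,5,2,3](0) P2=[4,3,3,3,3,0](1)
Move 3: P1 pit4 -> P1=[4,1,7,5,0,4](1) P2=[4,3,3,3,3,0](1)
Move 4: P1 pit0 -> P1=[0,2,8,6,0,4](5) P2=[4,0,3,3,3,0](1)

Answer: 0 2 8 6 0 4 5 4 0 3 3 3 0 1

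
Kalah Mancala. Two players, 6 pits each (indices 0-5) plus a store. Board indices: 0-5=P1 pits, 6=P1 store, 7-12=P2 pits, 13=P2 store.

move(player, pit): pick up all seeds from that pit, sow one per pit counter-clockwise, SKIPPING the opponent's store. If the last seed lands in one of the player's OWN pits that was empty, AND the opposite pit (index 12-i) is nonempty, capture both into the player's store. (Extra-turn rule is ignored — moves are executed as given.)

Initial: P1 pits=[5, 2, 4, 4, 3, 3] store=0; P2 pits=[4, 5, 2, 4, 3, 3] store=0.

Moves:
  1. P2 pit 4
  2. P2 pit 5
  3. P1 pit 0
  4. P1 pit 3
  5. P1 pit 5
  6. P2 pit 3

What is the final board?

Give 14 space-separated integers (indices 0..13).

Move 1: P2 pit4 -> P1=[6,2,4,4,3,3](0) P2=[4,5,2,4,0,4](1)
Move 2: P2 pit5 -> P1=[7,3,5,4,3,3](0) P2=[4,5,2,4,0,0](2)
Move 3: P1 pit0 -> P1=[0,4,6,5,4,4](1) P2=[5,5,2,4,0,0](2)
Move 4: P1 pit3 -> P1=[0,4,6,0,5,5](2) P2=[6,6,2,4,0,0](2)
Move 5: P1 pit5 -> P1=[0,4,6,0,5,0](3) P2=[7,7,3,5,0,0](2)
Move 6: P2 pit3 -> P1=[1,5,6,0,5,0](3) P2=[7,7,3,0,1,1](3)

Answer: 1 5 6 0 5 0 3 7 7 3 0 1 1 3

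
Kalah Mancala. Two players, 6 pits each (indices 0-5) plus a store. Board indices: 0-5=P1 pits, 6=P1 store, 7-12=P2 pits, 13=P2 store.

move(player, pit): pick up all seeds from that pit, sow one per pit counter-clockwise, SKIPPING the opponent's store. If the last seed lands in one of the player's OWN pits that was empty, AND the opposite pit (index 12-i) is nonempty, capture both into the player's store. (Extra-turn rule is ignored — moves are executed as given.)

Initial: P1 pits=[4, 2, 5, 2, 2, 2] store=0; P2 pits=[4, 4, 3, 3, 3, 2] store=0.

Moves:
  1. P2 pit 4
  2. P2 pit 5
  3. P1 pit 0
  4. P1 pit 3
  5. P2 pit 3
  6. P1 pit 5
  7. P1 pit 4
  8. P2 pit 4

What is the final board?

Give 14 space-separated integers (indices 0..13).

Move 1: P2 pit4 -> P1=[5,2,5,2,2,2](0) P2=[4,4,3,3,0,3](1)
Move 2: P2 pit5 -> P1=[6,3,5,2,2,2](0) P2=[4,4,3,3,0,0](2)
Move 3: P1 pit0 -> P1=[0,4,6,3,3,3](1) P2=[4,4,3,3,0,0](2)
Move 4: P1 pit3 -> P1=[0,4,6,0,4,4](2) P2=[4,4,3,3,0,0](2)
Move 5: P2 pit3 -> P1=[0,4,6,0,4,4](2) P2=[4,4,3,0,1,1](3)
Move 6: P1 pit5 -> P1=[0,4,6,0,4,0](3) P2=[5,5,4,0,1,1](3)
Move 7: P1 pit4 -> P1=[0,4,6,0,0,1](4) P2=[6,6,4,0,1,1](3)
Move 8: P2 pit4 -> P1=[0,4,6,0,0,1](4) P2=[6,6,4,0,0,2](3)

Answer: 0 4 6 0 0 1 4 6 6 4 0 0 2 3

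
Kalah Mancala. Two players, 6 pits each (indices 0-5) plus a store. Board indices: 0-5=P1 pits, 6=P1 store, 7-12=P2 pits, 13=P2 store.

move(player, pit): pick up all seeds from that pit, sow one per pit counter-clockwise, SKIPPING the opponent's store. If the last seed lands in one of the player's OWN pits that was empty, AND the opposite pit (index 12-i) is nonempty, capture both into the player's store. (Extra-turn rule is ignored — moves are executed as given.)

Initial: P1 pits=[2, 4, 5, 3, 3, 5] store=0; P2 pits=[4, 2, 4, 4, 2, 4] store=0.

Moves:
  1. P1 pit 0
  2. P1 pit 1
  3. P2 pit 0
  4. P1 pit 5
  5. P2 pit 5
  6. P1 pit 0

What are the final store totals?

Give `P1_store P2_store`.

Answer: 2 1

Derivation:
Move 1: P1 pit0 -> P1=[0,5,6,3,3,5](0) P2=[4,2,4,4,2,4](0)
Move 2: P1 pit1 -> P1=[0,0,7,4,4,6](1) P2=[4,2,4,4,2,4](0)
Move 3: P2 pit0 -> P1=[0,0,7,4,4,6](1) P2=[0,3,5,5,3,4](0)
Move 4: P1 pit5 -> P1=[0,0,7,4,4,0](2) P2=[1,4,6,6,4,4](0)
Move 5: P2 pit5 -> P1=[1,1,8,4,4,0](2) P2=[1,4,6,6,4,0](1)
Move 6: P1 pit0 -> P1=[0,2,8,4,4,0](2) P2=[1,4,6,6,4,0](1)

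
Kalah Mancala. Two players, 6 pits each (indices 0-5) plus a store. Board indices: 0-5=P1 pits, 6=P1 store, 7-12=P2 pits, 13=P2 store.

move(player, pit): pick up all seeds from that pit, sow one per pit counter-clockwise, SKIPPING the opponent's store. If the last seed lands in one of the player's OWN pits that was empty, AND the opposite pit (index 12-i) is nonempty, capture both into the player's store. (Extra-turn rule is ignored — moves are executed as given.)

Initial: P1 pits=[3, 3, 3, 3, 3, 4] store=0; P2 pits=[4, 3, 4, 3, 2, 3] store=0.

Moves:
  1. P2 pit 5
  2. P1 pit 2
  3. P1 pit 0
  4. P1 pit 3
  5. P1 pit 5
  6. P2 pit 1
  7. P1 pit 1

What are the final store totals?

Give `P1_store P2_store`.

Move 1: P2 pit5 -> P1=[4,4,3,3,3,4](0) P2=[4,3,4,3,2,0](1)
Move 2: P1 pit2 -> P1=[4,4,0,4,4,5](0) P2=[4,3,4,3,2,0](1)
Move 3: P1 pit0 -> P1=[0,5,1,5,5,5](0) P2=[4,3,4,3,2,0](1)
Move 4: P1 pit3 -> P1=[0,5,1,0,6,6](1) P2=[5,4,4,3,2,0](1)
Move 5: P1 pit5 -> P1=[0,5,1,0,6,0](2) P2=[6,5,5,4,3,0](1)
Move 6: P2 pit1 -> P1=[0,5,1,0,6,0](2) P2=[6,0,6,5,4,1](2)
Move 7: P1 pit1 -> P1=[0,0,2,1,7,1](3) P2=[6,0,6,5,4,1](2)

Answer: 3 2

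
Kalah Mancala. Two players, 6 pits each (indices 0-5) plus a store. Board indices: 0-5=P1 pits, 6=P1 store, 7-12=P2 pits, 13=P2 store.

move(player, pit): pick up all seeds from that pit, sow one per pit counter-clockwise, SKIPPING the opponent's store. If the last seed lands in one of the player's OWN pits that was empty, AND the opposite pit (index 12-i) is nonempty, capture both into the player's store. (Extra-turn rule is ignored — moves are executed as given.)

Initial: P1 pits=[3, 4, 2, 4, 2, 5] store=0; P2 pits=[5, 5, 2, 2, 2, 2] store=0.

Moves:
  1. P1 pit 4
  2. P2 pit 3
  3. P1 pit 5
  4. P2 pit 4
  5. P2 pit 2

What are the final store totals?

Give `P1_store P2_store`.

Answer: 2 1

Derivation:
Move 1: P1 pit4 -> P1=[3,4,2,4,0,6](1) P2=[5,5,2,2,2,2](0)
Move 2: P2 pit3 -> P1=[3,4,2,4,0,6](1) P2=[5,5,2,0,3,3](0)
Move 3: P1 pit5 -> P1=[3,4,2,4,0,0](2) P2=[6,6,3,1,4,3](0)
Move 4: P2 pit4 -> P1=[4,5,2,4,0,0](2) P2=[6,6,3,1,0,4](1)
Move 5: P2 pit2 -> P1=[4,5,2,4,0,0](2) P2=[6,6,0,2,1,5](1)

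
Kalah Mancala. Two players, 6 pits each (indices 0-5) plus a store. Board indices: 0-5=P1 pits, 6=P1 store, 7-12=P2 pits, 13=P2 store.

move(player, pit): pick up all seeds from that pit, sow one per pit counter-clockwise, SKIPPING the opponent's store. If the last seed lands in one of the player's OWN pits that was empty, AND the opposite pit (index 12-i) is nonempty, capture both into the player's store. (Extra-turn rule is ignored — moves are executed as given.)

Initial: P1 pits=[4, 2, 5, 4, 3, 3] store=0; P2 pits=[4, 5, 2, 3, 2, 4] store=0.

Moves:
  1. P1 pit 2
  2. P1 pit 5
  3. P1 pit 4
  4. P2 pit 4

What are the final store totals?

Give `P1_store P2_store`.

Answer: 3 1

Derivation:
Move 1: P1 pit2 -> P1=[4,2,0,5,4,4](1) P2=[5,5,2,3,2,4](0)
Move 2: P1 pit5 -> P1=[4,2,0,5,4,0](2) P2=[6,6,3,3,2,4](0)
Move 3: P1 pit4 -> P1=[4,2,0,5,0,1](3) P2=[7,7,3,3,2,4](0)
Move 4: P2 pit4 -> P1=[4,2,0,5,0,1](3) P2=[7,7,3,3,0,5](1)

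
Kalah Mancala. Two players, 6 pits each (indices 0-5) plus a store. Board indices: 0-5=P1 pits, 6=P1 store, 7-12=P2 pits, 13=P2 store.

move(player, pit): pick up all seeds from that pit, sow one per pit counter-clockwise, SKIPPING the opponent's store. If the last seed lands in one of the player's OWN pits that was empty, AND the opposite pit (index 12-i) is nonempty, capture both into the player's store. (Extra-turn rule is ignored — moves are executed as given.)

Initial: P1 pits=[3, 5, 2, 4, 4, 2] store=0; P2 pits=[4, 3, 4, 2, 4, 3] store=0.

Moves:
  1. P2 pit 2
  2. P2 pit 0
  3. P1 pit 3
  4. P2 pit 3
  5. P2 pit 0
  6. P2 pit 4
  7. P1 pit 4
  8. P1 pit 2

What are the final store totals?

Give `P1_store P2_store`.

Answer: 2 3

Derivation:
Move 1: P2 pit2 -> P1=[3,5,2,4,4,2](0) P2=[4,3,0,3,5,4](1)
Move 2: P2 pit0 -> P1=[3,5,2,4,4,2](0) P2=[0,4,1,4,6,4](1)
Move 3: P1 pit3 -> P1=[3,5,2,0,5,3](1) P2=[1,4,1,4,6,4](1)
Move 4: P2 pit3 -> P1=[4,5,2,0,5,3](1) P2=[1,4,1,0,7,5](2)
Move 5: P2 pit0 -> P1=[4,5,2,0,5,3](1) P2=[0,5,1,0,7,5](2)
Move 6: P2 pit4 -> P1=[5,6,3,1,6,3](1) P2=[0,5,1,0,0,6](3)
Move 7: P1 pit4 -> P1=[5,6,3,1,0,4](2) P2=[1,6,2,1,0,6](3)
Move 8: P1 pit2 -> P1=[5,6,0,2,1,5](2) P2=[1,6,2,1,0,6](3)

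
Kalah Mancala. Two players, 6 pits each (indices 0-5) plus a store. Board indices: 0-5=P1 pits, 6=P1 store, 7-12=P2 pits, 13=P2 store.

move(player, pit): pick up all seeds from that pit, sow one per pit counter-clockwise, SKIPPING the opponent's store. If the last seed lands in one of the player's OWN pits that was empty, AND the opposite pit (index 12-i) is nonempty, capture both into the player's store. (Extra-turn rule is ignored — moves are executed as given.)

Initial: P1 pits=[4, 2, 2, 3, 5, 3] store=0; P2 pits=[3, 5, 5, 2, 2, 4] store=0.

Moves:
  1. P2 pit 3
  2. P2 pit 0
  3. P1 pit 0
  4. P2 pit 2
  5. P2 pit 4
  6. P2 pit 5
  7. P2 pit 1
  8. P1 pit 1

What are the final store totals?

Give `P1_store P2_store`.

Move 1: P2 pit3 -> P1=[4,2,2,3,5,3](0) P2=[3,5,5,0,3,5](0)
Move 2: P2 pit0 -> P1=[4,2,0,3,5,3](0) P2=[0,6,6,0,3,5](3)
Move 3: P1 pit0 -> P1=[0,3,1,4,6,3](0) P2=[0,6,6,0,3,5](3)
Move 4: P2 pit2 -> P1=[1,4,1,4,6,3](0) P2=[0,6,0,1,4,6](4)
Move 5: P2 pit4 -> P1=[2,5,1,4,6,3](0) P2=[0,6,0,1,0,7](5)
Move 6: P2 pit5 -> P1=[3,6,2,5,7,4](0) P2=[0,6,0,1,0,0](6)
Move 7: P2 pit1 -> P1=[4,6,2,5,7,4](0) P2=[0,0,1,2,1,1](7)
Move 8: P1 pit1 -> P1=[4,0,3,6,8,5](1) P2=[1,0,1,2,1,1](7)

Answer: 1 7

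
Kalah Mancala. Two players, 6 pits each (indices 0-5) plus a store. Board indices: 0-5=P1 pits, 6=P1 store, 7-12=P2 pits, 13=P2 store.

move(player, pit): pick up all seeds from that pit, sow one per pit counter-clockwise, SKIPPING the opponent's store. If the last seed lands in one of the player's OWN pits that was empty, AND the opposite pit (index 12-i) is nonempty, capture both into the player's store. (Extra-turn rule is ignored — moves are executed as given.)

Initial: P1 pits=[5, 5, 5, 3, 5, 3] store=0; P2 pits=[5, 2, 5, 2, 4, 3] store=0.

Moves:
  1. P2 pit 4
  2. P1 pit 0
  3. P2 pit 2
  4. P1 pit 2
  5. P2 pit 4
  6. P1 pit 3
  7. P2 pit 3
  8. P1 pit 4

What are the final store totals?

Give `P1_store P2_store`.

Answer: 4 3

Derivation:
Move 1: P2 pit4 -> P1=[6,6,5,3,5,3](0) P2=[5,2,5,2,0,4](1)
Move 2: P1 pit0 -> P1=[0,7,6,4,6,4](1) P2=[5,2,5,2,0,4](1)
Move 3: P2 pit2 -> P1=[1,7,6,4,6,4](1) P2=[5,2,0,3,1,5](2)
Move 4: P1 pit2 -> P1=[1,7,0,5,7,5](2) P2=[6,3,0,3,1,5](2)
Move 5: P2 pit4 -> P1=[1,7,0,5,7,5](2) P2=[6,3,0,3,0,6](2)
Move 6: P1 pit3 -> P1=[1,7,0,0,8,6](3) P2=[7,4,0,3,0,6](2)
Move 7: P2 pit3 -> P1=[1,7,0,0,8,6](3) P2=[7,4,0,0,1,7](3)
Move 8: P1 pit4 -> P1=[1,7,0,0,0,7](4) P2=[8,5,1,1,2,8](3)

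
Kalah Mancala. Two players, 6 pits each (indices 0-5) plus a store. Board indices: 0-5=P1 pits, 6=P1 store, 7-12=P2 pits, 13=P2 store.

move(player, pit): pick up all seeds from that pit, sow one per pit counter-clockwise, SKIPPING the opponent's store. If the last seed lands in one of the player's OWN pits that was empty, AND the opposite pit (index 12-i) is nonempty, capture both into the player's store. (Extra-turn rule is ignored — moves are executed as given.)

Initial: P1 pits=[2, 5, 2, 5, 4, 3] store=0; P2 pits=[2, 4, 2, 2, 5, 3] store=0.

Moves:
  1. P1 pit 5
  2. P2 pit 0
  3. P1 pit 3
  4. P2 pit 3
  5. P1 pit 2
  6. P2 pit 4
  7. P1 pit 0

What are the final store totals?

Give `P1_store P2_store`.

Answer: 2 2

Derivation:
Move 1: P1 pit5 -> P1=[2,5,2,5,4,0](1) P2=[3,5,2,2,5,3](0)
Move 2: P2 pit0 -> P1=[2,5,2,5,4,0](1) P2=[0,6,3,3,5,3](0)
Move 3: P1 pit3 -> P1=[2,5,2,0,5,1](2) P2=[1,7,3,3,5,3](0)
Move 4: P2 pit3 -> P1=[2,5,2,0,5,1](2) P2=[1,7,3,0,6,4](1)
Move 5: P1 pit2 -> P1=[2,5,0,1,6,1](2) P2=[1,7,3,0,6,4](1)
Move 6: P2 pit4 -> P1=[3,6,1,2,6,1](2) P2=[1,7,3,0,0,5](2)
Move 7: P1 pit0 -> P1=[0,7,2,3,6,1](2) P2=[1,7,3,0,0,5](2)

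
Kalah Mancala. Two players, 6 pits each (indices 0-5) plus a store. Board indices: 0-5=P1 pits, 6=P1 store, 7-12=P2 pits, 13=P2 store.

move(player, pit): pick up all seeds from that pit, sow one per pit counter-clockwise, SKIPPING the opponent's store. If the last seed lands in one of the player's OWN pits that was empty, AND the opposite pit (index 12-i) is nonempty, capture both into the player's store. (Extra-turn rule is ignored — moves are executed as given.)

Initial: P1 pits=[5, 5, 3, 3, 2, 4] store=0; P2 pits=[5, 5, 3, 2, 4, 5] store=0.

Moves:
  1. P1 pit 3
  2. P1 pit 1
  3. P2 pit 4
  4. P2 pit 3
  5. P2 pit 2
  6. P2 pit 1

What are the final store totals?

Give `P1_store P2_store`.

Answer: 2 2

Derivation:
Move 1: P1 pit3 -> P1=[5,5,3,0,3,5](1) P2=[5,5,3,2,4,5](0)
Move 2: P1 pit1 -> P1=[5,0,4,1,4,6](2) P2=[5,5,3,2,4,5](0)
Move 3: P2 pit4 -> P1=[6,1,4,1,4,6](2) P2=[5,5,3,2,0,6](1)
Move 4: P2 pit3 -> P1=[6,1,4,1,4,6](2) P2=[5,5,3,0,1,7](1)
Move 5: P2 pit2 -> P1=[6,1,4,1,4,6](2) P2=[5,5,0,1,2,8](1)
Move 6: P2 pit1 -> P1=[6,1,4,1,4,6](2) P2=[5,0,1,2,3,9](2)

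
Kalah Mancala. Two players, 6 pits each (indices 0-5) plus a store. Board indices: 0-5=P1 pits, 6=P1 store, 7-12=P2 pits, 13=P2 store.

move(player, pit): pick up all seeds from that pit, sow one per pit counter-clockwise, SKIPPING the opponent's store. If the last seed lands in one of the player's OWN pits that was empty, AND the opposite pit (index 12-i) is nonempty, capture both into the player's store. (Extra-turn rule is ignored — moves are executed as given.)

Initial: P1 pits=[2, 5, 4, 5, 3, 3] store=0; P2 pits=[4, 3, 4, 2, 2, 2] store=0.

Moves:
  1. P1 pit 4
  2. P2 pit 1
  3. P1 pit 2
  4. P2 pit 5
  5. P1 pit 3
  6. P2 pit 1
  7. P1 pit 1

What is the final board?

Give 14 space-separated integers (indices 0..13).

Move 1: P1 pit4 -> P1=[2,5,4,5,0,4](1) P2=[5,3,4,2,2,2](0)
Move 2: P2 pit1 -> P1=[2,5,4,5,0,4](1) P2=[5,0,5,3,3,2](0)
Move 3: P1 pit2 -> P1=[2,5,0,6,1,5](2) P2=[5,0,5,3,3,2](0)
Move 4: P2 pit5 -> P1=[3,5,0,6,1,5](2) P2=[5,0,5,3,3,0](1)
Move 5: P1 pit3 -> P1=[3,5,0,0,2,6](3) P2=[6,1,6,3,3,0](1)
Move 6: P2 pit1 -> P1=[3,5,0,0,2,6](3) P2=[6,0,7,3,3,0](1)
Move 7: P1 pit1 -> P1=[3,0,1,1,3,7](4) P2=[6,0,7,3,3,0](1)

Answer: 3 0 1 1 3 7 4 6 0 7 3 3 0 1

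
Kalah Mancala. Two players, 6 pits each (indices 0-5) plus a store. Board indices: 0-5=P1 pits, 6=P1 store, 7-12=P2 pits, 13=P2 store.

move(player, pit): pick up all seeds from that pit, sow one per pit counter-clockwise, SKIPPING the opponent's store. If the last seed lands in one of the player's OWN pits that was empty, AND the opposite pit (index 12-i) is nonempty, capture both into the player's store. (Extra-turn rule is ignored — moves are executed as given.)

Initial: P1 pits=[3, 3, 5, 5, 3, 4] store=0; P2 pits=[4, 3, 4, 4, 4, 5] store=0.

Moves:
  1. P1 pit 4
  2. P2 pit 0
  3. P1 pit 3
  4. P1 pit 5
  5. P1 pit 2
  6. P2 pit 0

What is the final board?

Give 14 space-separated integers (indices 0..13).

Move 1: P1 pit4 -> P1=[3,3,5,5,0,5](1) P2=[5,3,4,4,4,5](0)
Move 2: P2 pit0 -> P1=[3,3,5,5,0,5](1) P2=[0,4,5,5,5,6](0)
Move 3: P1 pit3 -> P1=[3,3,5,0,1,6](2) P2=[1,5,5,5,5,6](0)
Move 4: P1 pit5 -> P1=[3,3,5,0,1,0](3) P2=[2,6,6,6,6,6](0)
Move 5: P1 pit2 -> P1=[3,3,0,1,2,1](4) P2=[3,6,6,6,6,6](0)
Move 6: P2 pit0 -> P1=[3,3,0,1,2,1](4) P2=[0,7,7,7,6,6](0)

Answer: 3 3 0 1 2 1 4 0 7 7 7 6 6 0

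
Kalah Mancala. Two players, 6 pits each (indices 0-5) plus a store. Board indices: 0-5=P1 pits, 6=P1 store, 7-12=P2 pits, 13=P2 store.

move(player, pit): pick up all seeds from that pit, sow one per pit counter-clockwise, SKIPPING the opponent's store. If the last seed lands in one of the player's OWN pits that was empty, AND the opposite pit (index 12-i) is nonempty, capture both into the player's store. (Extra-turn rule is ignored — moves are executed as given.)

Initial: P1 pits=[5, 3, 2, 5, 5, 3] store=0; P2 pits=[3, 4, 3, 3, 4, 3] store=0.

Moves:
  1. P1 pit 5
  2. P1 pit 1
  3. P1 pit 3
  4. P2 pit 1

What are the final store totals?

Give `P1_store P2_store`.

Answer: 2 1

Derivation:
Move 1: P1 pit5 -> P1=[5,3,2,5,5,0](1) P2=[4,5,3,3,4,3](0)
Move 2: P1 pit1 -> P1=[5,0,3,6,6,0](1) P2=[4,5,3,3,4,3](0)
Move 3: P1 pit3 -> P1=[5,0,3,0,7,1](2) P2=[5,6,4,3,4,3](0)
Move 4: P2 pit1 -> P1=[6,0,3,0,7,1](2) P2=[5,0,5,4,5,4](1)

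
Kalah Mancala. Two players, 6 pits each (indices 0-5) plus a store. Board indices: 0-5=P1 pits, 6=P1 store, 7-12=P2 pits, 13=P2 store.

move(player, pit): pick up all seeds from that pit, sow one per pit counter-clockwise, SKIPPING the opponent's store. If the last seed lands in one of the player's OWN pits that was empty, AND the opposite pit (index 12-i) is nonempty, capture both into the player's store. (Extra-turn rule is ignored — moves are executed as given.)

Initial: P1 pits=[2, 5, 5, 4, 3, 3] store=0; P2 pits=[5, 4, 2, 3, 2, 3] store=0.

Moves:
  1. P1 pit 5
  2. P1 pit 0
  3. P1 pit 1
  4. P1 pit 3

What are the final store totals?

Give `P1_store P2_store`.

Move 1: P1 pit5 -> P1=[2,5,5,4,3,0](1) P2=[6,5,2,3,2,3](0)
Move 2: P1 pit0 -> P1=[0,6,6,4,3,0](1) P2=[6,5,2,3,2,3](0)
Move 3: P1 pit1 -> P1=[0,0,7,5,4,1](2) P2=[7,5,2,3,2,3](0)
Move 4: P1 pit3 -> P1=[0,0,7,0,5,2](3) P2=[8,6,2,3,2,3](0)

Answer: 3 0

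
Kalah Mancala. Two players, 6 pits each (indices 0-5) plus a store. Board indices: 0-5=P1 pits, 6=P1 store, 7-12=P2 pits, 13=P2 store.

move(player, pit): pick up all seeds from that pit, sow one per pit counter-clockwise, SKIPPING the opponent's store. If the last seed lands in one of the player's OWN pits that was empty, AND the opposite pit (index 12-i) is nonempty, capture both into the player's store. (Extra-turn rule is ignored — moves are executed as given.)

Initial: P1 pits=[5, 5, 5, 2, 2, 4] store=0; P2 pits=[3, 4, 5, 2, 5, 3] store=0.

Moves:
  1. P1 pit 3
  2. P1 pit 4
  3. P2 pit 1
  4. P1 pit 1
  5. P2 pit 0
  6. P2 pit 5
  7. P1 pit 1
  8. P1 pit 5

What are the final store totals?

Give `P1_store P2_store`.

Answer: 3 1

Derivation:
Move 1: P1 pit3 -> P1=[5,5,5,0,3,5](0) P2=[3,4,5,2,5,3](0)
Move 2: P1 pit4 -> P1=[5,5,5,0,0,6](1) P2=[4,4,5,2,5,3](0)
Move 3: P2 pit1 -> P1=[5,5,5,0,0,6](1) P2=[4,0,6,3,6,4](0)
Move 4: P1 pit1 -> P1=[5,0,6,1,1,7](2) P2=[4,0,6,3,6,4](0)
Move 5: P2 pit0 -> P1=[5,0,6,1,1,7](2) P2=[0,1,7,4,7,4](0)
Move 6: P2 pit5 -> P1=[6,1,7,1,1,7](2) P2=[0,1,7,4,7,0](1)
Move 7: P1 pit1 -> P1=[6,0,8,1,1,7](2) P2=[0,1,7,4,7,0](1)
Move 8: P1 pit5 -> P1=[6,0,8,1,1,0](3) P2=[1,2,8,5,8,1](1)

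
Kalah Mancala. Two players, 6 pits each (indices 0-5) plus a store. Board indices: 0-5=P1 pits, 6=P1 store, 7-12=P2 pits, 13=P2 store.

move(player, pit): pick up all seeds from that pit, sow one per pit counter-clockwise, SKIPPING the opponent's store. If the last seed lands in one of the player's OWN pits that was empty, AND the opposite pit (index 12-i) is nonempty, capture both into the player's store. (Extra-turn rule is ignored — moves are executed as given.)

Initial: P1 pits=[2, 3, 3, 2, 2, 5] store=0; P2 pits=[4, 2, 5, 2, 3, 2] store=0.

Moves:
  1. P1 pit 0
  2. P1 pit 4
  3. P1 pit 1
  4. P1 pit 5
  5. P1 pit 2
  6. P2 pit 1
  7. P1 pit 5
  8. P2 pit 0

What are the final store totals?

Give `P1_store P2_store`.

Move 1: P1 pit0 -> P1=[0,4,4,2,2,5](0) P2=[4,2,5,2,3,2](0)
Move 2: P1 pit4 -> P1=[0,4,4,2,0,6](1) P2=[4,2,5,2,3,2](0)
Move 3: P1 pit1 -> P1=[0,0,5,3,1,7](1) P2=[4,2,5,2,3,2](0)
Move 4: P1 pit5 -> P1=[0,0,5,3,1,0](2) P2=[5,3,6,3,4,3](0)
Move 5: P1 pit2 -> P1=[0,0,0,4,2,1](3) P2=[6,3,6,3,4,3](0)
Move 6: P2 pit1 -> P1=[0,0,0,4,2,1](3) P2=[6,0,7,4,5,3](0)
Move 7: P1 pit5 -> P1=[0,0,0,4,2,0](4) P2=[6,0,7,4,5,3](0)
Move 8: P2 pit0 -> P1=[0,0,0,4,2,0](4) P2=[0,1,8,5,6,4](1)

Answer: 4 1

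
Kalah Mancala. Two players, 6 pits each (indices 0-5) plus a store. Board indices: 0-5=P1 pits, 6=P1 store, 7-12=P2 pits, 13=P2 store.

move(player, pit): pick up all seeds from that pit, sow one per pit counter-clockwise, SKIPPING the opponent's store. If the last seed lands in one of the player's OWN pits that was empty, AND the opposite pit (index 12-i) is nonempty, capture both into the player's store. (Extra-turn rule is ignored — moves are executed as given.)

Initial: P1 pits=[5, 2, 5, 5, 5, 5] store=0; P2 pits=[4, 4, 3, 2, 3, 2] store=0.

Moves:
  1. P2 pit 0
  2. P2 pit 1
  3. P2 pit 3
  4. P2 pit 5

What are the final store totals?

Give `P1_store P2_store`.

Move 1: P2 pit0 -> P1=[5,2,5,5,5,5](0) P2=[0,5,4,3,4,2](0)
Move 2: P2 pit1 -> P1=[5,2,5,5,5,5](0) P2=[0,0,5,4,5,3](1)
Move 3: P2 pit3 -> P1=[6,2,5,5,5,5](0) P2=[0,0,5,0,6,4](2)
Move 4: P2 pit5 -> P1=[7,3,6,5,5,5](0) P2=[0,0,5,0,6,0](3)

Answer: 0 3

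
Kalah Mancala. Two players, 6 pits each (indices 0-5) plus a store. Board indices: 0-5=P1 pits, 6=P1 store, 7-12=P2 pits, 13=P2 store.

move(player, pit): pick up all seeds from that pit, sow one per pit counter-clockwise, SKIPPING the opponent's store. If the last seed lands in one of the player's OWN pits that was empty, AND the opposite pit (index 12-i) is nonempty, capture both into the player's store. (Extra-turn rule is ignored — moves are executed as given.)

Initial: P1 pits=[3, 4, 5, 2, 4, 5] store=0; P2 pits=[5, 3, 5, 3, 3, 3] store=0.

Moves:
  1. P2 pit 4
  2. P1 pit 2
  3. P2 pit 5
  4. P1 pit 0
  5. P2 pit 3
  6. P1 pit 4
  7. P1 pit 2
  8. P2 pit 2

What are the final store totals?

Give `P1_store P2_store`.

Move 1: P2 pit4 -> P1=[4,4,5,2,4,5](0) P2=[5,3,5,3,0,4](1)
Move 2: P1 pit2 -> P1=[4,4,0,3,5,6](1) P2=[6,3,5,3,0,4](1)
Move 3: P2 pit5 -> P1=[5,5,1,3,5,6](1) P2=[6,3,5,3,0,0](2)
Move 4: P1 pit0 -> P1=[0,6,2,4,6,7](1) P2=[6,3,5,3,0,0](2)
Move 5: P2 pit3 -> P1=[0,6,2,4,6,7](1) P2=[6,3,5,0,1,1](3)
Move 6: P1 pit4 -> P1=[0,6,2,4,0,8](2) P2=[7,4,6,1,1,1](3)
Move 7: P1 pit2 -> P1=[0,6,0,5,0,8](7) P2=[7,0,6,1,1,1](3)
Move 8: P2 pit2 -> P1=[1,7,0,5,0,8](7) P2=[7,0,0,2,2,2](4)

Answer: 7 4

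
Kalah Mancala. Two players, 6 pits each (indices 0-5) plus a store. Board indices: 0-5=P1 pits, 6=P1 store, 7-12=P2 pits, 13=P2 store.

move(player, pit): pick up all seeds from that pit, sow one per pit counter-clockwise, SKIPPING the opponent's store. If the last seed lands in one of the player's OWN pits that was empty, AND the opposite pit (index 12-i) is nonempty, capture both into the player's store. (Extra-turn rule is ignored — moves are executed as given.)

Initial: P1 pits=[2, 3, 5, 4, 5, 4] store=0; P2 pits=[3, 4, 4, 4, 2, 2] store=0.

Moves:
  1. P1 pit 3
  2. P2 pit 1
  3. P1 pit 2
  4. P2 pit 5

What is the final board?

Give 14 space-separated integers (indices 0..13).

Answer: 3 4 0 1 7 6 2 5 0 5 5 3 0 1

Derivation:
Move 1: P1 pit3 -> P1=[2,3,5,0,6,5](1) P2=[4,4,4,4,2,2](0)
Move 2: P2 pit1 -> P1=[2,3,5,0,6,5](1) P2=[4,0,5,5,3,3](0)
Move 3: P1 pit2 -> P1=[2,3,0,1,7,6](2) P2=[5,0,5,5,3,3](0)
Move 4: P2 pit5 -> P1=[3,4,0,1,7,6](2) P2=[5,0,5,5,3,0](1)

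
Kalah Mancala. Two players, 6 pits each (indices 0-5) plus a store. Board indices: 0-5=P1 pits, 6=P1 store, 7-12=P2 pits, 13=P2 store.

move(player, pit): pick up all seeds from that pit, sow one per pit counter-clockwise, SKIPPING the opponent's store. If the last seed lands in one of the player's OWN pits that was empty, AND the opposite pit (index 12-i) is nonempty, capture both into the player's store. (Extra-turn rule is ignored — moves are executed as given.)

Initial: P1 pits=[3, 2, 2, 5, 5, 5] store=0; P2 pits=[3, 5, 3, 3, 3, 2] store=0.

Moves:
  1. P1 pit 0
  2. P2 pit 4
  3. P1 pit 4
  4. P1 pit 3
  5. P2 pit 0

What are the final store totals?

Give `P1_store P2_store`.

Answer: 2 1

Derivation:
Move 1: P1 pit0 -> P1=[0,3,3,6,5,5](0) P2=[3,5,3,3,3,2](0)
Move 2: P2 pit4 -> P1=[1,3,3,6,5,5](0) P2=[3,5,3,3,0,3](1)
Move 3: P1 pit4 -> P1=[1,3,3,6,0,6](1) P2=[4,6,4,3,0,3](1)
Move 4: P1 pit3 -> P1=[1,3,3,0,1,7](2) P2=[5,7,5,3,0,3](1)
Move 5: P2 pit0 -> P1=[1,3,3,0,1,7](2) P2=[0,8,6,4,1,4](1)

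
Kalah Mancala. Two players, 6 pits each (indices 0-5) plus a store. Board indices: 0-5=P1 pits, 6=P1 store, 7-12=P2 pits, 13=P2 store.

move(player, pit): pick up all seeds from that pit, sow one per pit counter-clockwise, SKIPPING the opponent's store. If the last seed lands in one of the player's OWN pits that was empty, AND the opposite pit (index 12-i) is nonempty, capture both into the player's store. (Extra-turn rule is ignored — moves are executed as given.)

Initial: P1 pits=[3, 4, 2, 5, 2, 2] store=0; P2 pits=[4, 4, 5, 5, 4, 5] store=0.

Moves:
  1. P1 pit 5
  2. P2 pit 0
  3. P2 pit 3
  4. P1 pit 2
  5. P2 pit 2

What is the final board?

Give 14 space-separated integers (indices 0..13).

Answer: 5 6 0 6 3 1 1 0 5 0 1 7 8 2

Derivation:
Move 1: P1 pit5 -> P1=[3,4,2,5,2,0](1) P2=[5,4,5,5,4,5](0)
Move 2: P2 pit0 -> P1=[3,4,2,5,2,0](1) P2=[0,5,6,6,5,6](0)
Move 3: P2 pit3 -> P1=[4,5,3,5,2,0](1) P2=[0,5,6,0,6,7](1)
Move 4: P1 pit2 -> P1=[4,5,0,6,3,1](1) P2=[0,5,6,0,6,7](1)
Move 5: P2 pit2 -> P1=[5,6,0,6,3,1](1) P2=[0,5,0,1,7,8](2)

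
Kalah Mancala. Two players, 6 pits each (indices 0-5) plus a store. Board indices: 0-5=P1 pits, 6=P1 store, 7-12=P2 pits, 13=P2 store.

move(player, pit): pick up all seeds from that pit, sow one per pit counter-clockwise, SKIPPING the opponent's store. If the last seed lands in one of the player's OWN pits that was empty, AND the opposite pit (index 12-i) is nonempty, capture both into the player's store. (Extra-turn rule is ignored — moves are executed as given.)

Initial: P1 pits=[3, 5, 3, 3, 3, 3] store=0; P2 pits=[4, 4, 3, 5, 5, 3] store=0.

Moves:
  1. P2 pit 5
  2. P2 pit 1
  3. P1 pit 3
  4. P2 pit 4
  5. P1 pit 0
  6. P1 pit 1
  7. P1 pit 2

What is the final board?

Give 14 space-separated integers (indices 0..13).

Answer: 0 0 0 3 6 6 3 6 1 5 6 0 1 7

Derivation:
Move 1: P2 pit5 -> P1=[4,6,3,3,3,3](0) P2=[4,4,3,5,5,0](1)
Move 2: P2 pit1 -> P1=[0,6,3,3,3,3](0) P2=[4,0,4,6,6,0](6)
Move 3: P1 pit3 -> P1=[0,6,3,0,4,4](1) P2=[4,0,4,6,6,0](6)
Move 4: P2 pit4 -> P1=[1,7,4,1,4,4](1) P2=[4,0,4,6,0,1](7)
Move 5: P1 pit0 -> P1=[0,8,4,1,4,4](1) P2=[4,0,4,6,0,1](7)
Move 6: P1 pit1 -> P1=[0,0,5,2,5,5](2) P2=[5,1,5,6,0,1](7)
Move 7: P1 pit2 -> P1=[0,0,0,3,6,6](3) P2=[6,1,5,6,0,1](7)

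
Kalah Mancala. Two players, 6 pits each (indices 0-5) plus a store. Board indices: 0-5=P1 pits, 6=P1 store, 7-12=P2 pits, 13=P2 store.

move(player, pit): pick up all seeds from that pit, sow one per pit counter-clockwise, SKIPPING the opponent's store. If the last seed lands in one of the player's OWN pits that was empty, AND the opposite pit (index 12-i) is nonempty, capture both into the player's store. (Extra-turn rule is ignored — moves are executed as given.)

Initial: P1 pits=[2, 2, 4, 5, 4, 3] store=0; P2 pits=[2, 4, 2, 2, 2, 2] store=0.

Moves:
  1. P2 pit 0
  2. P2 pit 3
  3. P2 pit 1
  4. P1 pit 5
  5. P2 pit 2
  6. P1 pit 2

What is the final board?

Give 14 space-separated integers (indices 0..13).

Answer: 2 2 0 6 5 1 2 1 1 0 2 5 5 2

Derivation:
Move 1: P2 pit0 -> P1=[2,2,4,5,4,3](0) P2=[0,5,3,2,2,2](0)
Move 2: P2 pit3 -> P1=[2,2,4,5,4,3](0) P2=[0,5,3,0,3,3](0)
Move 3: P2 pit1 -> P1=[2,2,4,5,4,3](0) P2=[0,0,4,1,4,4](1)
Move 4: P1 pit5 -> P1=[2,2,4,5,4,0](1) P2=[1,1,4,1,4,4](1)
Move 5: P2 pit2 -> P1=[2,2,4,5,4,0](1) P2=[1,1,0,2,5,5](2)
Move 6: P1 pit2 -> P1=[2,2,0,6,5,1](2) P2=[1,1,0,2,5,5](2)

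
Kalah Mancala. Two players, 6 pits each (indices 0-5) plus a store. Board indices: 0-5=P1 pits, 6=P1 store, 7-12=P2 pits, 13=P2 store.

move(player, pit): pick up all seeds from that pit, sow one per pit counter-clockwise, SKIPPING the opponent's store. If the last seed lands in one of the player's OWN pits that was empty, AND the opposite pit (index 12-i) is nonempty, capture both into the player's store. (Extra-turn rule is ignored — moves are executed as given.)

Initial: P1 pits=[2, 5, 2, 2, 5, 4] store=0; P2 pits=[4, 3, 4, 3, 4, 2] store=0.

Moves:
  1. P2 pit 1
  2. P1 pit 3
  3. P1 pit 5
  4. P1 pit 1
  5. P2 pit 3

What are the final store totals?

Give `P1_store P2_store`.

Answer: 2 1

Derivation:
Move 1: P2 pit1 -> P1=[2,5,2,2,5,4](0) P2=[4,0,5,4,5,2](0)
Move 2: P1 pit3 -> P1=[2,5,2,0,6,5](0) P2=[4,0,5,4,5,2](0)
Move 3: P1 pit5 -> P1=[2,5,2,0,6,0](1) P2=[5,1,6,5,5,2](0)
Move 4: P1 pit1 -> P1=[2,0,3,1,7,1](2) P2=[5,1,6,5,5,2](0)
Move 5: P2 pit3 -> P1=[3,1,3,1,7,1](2) P2=[5,1,6,0,6,3](1)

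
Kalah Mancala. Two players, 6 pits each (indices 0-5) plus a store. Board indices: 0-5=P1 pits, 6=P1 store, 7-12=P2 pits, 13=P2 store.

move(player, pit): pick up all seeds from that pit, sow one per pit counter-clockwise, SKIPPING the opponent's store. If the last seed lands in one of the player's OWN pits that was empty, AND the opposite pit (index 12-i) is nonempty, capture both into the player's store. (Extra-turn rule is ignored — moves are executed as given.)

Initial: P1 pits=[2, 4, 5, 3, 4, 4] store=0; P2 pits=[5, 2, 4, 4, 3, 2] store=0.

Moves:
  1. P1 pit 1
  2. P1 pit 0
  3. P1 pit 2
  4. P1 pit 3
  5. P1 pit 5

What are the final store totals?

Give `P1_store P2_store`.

Answer: 3 0

Derivation:
Move 1: P1 pit1 -> P1=[2,0,6,4,5,5](0) P2=[5,2,4,4,3,2](0)
Move 2: P1 pit0 -> P1=[0,1,7,4,5,5](0) P2=[5,2,4,4,3,2](0)
Move 3: P1 pit2 -> P1=[0,1,0,5,6,6](1) P2=[6,3,5,4,3,2](0)
Move 4: P1 pit3 -> P1=[0,1,0,0,7,7](2) P2=[7,4,5,4,3,2](0)
Move 5: P1 pit5 -> P1=[0,1,0,0,7,0](3) P2=[8,5,6,5,4,3](0)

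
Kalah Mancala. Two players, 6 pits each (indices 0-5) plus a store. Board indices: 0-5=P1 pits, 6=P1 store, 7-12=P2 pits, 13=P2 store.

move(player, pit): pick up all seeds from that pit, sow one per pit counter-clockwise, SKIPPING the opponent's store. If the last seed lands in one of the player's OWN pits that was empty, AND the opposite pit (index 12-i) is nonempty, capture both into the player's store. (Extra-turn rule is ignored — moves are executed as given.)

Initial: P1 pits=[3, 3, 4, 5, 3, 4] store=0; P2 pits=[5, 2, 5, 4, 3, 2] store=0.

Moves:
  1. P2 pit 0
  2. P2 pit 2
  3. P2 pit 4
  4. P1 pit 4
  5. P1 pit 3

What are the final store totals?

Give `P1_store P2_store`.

Answer: 2 2

Derivation:
Move 1: P2 pit0 -> P1=[3,3,4,5,3,4](0) P2=[0,3,6,5,4,3](0)
Move 2: P2 pit2 -> P1=[4,4,4,5,3,4](0) P2=[0,3,0,6,5,4](1)
Move 3: P2 pit4 -> P1=[5,5,5,5,3,4](0) P2=[0,3,0,6,0,5](2)
Move 4: P1 pit4 -> P1=[5,5,5,5,0,5](1) P2=[1,3,0,6,0,5](2)
Move 5: P1 pit3 -> P1=[5,5,5,0,1,6](2) P2=[2,4,0,6,0,5](2)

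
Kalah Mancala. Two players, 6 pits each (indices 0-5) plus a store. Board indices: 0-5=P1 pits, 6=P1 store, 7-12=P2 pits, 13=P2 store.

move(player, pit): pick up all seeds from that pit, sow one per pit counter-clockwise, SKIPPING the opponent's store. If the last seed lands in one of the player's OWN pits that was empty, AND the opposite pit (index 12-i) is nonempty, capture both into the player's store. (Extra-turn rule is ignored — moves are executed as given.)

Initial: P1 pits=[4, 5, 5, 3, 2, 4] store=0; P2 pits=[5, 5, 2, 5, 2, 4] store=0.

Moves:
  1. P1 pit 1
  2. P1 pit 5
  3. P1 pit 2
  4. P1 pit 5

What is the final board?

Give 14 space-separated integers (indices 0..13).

Answer: 4 0 0 5 4 0 4 7 7 3 6 2 4 0

Derivation:
Move 1: P1 pit1 -> P1=[4,0,6,4,3,5](1) P2=[5,5,2,5,2,4](0)
Move 2: P1 pit5 -> P1=[4,0,6,4,3,0](2) P2=[6,6,3,6,2,4](0)
Move 3: P1 pit2 -> P1=[4,0,0,5,4,1](3) P2=[7,7,3,6,2,4](0)
Move 4: P1 pit5 -> P1=[4,0,0,5,4,0](4) P2=[7,7,3,6,2,4](0)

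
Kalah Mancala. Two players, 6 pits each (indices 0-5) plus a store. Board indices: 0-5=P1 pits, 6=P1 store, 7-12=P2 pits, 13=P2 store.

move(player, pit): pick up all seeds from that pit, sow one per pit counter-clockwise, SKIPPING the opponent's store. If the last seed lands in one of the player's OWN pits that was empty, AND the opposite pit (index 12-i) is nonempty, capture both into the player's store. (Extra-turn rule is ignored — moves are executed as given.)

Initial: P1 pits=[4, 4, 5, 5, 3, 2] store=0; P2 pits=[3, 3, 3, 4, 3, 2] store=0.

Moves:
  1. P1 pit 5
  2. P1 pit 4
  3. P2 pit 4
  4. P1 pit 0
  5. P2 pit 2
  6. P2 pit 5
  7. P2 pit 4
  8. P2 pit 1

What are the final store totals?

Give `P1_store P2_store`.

Move 1: P1 pit5 -> P1=[4,4,5,5,3,0](1) P2=[4,3,3,4,3,2](0)
Move 2: P1 pit4 -> P1=[4,4,5,5,0,1](2) P2=[5,3,3,4,3,2](0)
Move 3: P2 pit4 -> P1=[5,4,5,5,0,1](2) P2=[5,3,3,4,0,3](1)
Move 4: P1 pit0 -> P1=[0,5,6,6,1,2](2) P2=[5,3,3,4,0,3](1)
Move 5: P2 pit2 -> P1=[0,5,6,6,1,2](2) P2=[5,3,0,5,1,4](1)
Move 6: P2 pit5 -> P1=[1,6,7,6,1,2](2) P2=[5,3,0,5,1,0](2)
Move 7: P2 pit4 -> P1=[0,6,7,6,1,2](2) P2=[5,3,0,5,0,0](4)
Move 8: P2 pit1 -> P1=[0,0,7,6,1,2](2) P2=[5,0,1,6,0,0](11)

Answer: 2 11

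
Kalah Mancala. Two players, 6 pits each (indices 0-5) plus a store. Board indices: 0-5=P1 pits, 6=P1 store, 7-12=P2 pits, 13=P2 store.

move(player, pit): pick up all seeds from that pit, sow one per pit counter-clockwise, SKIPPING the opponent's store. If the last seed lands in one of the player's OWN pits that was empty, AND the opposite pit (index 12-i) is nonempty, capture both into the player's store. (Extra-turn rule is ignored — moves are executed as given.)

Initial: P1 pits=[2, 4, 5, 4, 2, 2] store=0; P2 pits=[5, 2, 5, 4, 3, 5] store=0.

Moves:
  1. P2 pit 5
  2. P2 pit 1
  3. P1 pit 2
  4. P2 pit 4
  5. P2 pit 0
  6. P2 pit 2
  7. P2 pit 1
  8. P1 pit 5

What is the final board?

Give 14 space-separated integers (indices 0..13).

Move 1: P2 pit5 -> P1=[3,5,6,5,2,2](0) P2=[5,2,5,4,3,0](1)
Move 2: P2 pit1 -> P1=[3,5,6,5,2,2](0) P2=[5,0,6,5,3,0](1)
Move 3: P1 pit2 -> P1=[3,5,0,6,3,3](1) P2=[6,1,6,5,3,0](1)
Move 4: P2 pit4 -> P1=[4,5,0,6,3,3](1) P2=[6,1,6,5,0,1](2)
Move 5: P2 pit0 -> P1=[4,5,0,6,3,3](1) P2=[0,2,7,6,1,2](3)
Move 6: P2 pit2 -> P1=[5,6,1,6,3,3](1) P2=[0,2,0,7,2,3](4)
Move 7: P2 pit1 -> P1=[5,6,1,6,3,3](1) P2=[0,0,1,8,2,3](4)
Move 8: P1 pit5 -> P1=[5,6,1,6,3,0](2) P2=[1,1,1,8,2,3](4)

Answer: 5 6 1 6 3 0 2 1 1 1 8 2 3 4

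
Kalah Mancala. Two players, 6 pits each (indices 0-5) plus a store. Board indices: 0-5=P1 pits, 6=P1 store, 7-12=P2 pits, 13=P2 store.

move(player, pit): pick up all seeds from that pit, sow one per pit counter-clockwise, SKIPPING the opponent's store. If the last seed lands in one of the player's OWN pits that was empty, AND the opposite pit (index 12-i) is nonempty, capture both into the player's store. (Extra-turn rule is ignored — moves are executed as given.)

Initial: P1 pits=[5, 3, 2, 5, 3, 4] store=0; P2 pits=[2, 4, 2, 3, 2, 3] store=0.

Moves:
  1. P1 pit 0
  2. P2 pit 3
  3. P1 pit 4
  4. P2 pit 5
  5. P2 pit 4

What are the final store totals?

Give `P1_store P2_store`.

Move 1: P1 pit0 -> P1=[0,4,3,6,4,5](0) P2=[2,4,2,3,2,3](0)
Move 2: P2 pit3 -> P1=[0,4,3,6,4,5](0) P2=[2,4,2,0,3,4](1)
Move 3: P1 pit4 -> P1=[0,4,3,6,0,6](1) P2=[3,5,2,0,3,4](1)
Move 4: P2 pit5 -> P1=[1,5,4,6,0,6](1) P2=[3,5,2,0,3,0](2)
Move 5: P2 pit4 -> P1=[2,5,4,6,0,6](1) P2=[3,5,2,0,0,1](3)

Answer: 1 3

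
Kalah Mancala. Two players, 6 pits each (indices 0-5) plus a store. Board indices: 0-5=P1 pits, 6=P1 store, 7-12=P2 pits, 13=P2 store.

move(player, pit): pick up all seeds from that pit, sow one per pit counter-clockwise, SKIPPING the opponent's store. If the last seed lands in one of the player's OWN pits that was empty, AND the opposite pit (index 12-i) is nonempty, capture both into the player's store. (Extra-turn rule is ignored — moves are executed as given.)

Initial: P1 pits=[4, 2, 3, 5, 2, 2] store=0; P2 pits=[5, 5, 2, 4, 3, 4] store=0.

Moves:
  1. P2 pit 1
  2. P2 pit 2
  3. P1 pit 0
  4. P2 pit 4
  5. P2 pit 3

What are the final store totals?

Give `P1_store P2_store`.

Move 1: P2 pit1 -> P1=[4,2,3,5,2,2](0) P2=[5,0,3,5,4,5](1)
Move 2: P2 pit2 -> P1=[4,2,3,5,2,2](0) P2=[5,0,0,6,5,6](1)
Move 3: P1 pit0 -> P1=[0,3,4,6,3,2](0) P2=[5,0,0,6,5,6](1)
Move 4: P2 pit4 -> P1=[1,4,5,6,3,2](0) P2=[5,0,0,6,0,7](2)
Move 5: P2 pit3 -> P1=[2,5,6,6,3,2](0) P2=[5,0,0,0,1,8](3)

Answer: 0 3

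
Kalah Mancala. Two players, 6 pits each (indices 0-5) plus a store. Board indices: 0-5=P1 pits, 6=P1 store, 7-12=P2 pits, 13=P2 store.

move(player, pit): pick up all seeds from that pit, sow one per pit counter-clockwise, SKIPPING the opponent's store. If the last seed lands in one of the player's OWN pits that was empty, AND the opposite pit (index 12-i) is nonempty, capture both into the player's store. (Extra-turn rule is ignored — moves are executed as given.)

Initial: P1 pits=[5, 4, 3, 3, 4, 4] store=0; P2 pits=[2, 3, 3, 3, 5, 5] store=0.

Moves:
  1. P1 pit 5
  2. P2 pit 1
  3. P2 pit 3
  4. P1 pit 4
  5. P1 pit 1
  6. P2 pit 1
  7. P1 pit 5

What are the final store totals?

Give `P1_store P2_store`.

Move 1: P1 pit5 -> P1=[5,4,3,3,4,0](1) P2=[3,4,4,3,5,5](0)
Move 2: P2 pit1 -> P1=[5,4,3,3,4,0](1) P2=[3,0,5,4,6,6](0)
Move 3: P2 pit3 -> P1=[6,4,3,3,4,0](1) P2=[3,0,5,0,7,7](1)
Move 4: P1 pit4 -> P1=[6,4,3,3,0,1](2) P2=[4,1,5,0,7,7](1)
Move 5: P1 pit1 -> P1=[6,0,4,4,1,2](2) P2=[4,1,5,0,7,7](1)
Move 6: P2 pit1 -> P1=[6,0,4,4,1,2](2) P2=[4,0,6,0,7,7](1)
Move 7: P1 pit5 -> P1=[6,0,4,4,1,0](3) P2=[5,0,6,0,7,7](1)

Answer: 3 1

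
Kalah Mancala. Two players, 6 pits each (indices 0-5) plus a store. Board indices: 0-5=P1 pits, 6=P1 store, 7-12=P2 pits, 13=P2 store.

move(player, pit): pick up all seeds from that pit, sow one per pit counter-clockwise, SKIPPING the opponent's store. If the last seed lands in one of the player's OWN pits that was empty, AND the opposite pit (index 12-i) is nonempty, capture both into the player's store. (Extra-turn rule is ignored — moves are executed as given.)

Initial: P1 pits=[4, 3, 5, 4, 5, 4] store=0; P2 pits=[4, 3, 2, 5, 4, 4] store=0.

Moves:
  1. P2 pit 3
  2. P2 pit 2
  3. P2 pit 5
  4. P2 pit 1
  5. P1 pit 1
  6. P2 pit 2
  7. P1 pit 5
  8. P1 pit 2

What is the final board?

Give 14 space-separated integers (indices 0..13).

Answer: 6 0 0 7 7 1 3 6 2 2 4 7 0 2

Derivation:
Move 1: P2 pit3 -> P1=[5,4,5,4,5,4](0) P2=[4,3,2,0,5,5](1)
Move 2: P2 pit2 -> P1=[5,4,5,4,5,4](0) P2=[4,3,0,1,6,5](1)
Move 3: P2 pit5 -> P1=[6,5,6,5,5,4](0) P2=[4,3,0,1,6,0](2)
Move 4: P2 pit1 -> P1=[6,5,6,5,5,4](0) P2=[4,0,1,2,7,0](2)
Move 5: P1 pit1 -> P1=[6,0,7,6,6,5](1) P2=[4,0,1,2,7,0](2)
Move 6: P2 pit2 -> P1=[6,0,7,6,6,5](1) P2=[4,0,0,3,7,0](2)
Move 7: P1 pit5 -> P1=[6,0,7,6,6,0](2) P2=[5,1,1,4,7,0](2)
Move 8: P1 pit2 -> P1=[6,0,0,7,7,1](3) P2=[6,2,2,4,7,0](2)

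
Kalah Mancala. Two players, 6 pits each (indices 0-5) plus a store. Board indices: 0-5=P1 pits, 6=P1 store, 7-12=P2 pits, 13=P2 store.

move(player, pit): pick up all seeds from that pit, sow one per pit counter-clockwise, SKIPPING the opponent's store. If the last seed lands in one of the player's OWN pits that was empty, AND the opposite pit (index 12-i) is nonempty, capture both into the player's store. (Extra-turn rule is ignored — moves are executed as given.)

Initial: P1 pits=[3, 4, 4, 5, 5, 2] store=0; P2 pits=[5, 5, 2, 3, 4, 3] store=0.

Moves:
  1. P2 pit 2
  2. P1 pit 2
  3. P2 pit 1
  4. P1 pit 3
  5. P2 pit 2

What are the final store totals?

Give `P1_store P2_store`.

Move 1: P2 pit2 -> P1=[3,4,4,5,5,2](0) P2=[5,5,0,4,5,3](0)
Move 2: P1 pit2 -> P1=[3,4,0,6,6,3](1) P2=[5,5,0,4,5,3](0)
Move 3: P2 pit1 -> P1=[3,4,0,6,6,3](1) P2=[5,0,1,5,6,4](1)
Move 4: P1 pit3 -> P1=[3,4,0,0,7,4](2) P2=[6,1,2,5,6,4](1)
Move 5: P2 pit2 -> P1=[3,4,0,0,7,4](2) P2=[6,1,0,6,7,4](1)

Answer: 2 1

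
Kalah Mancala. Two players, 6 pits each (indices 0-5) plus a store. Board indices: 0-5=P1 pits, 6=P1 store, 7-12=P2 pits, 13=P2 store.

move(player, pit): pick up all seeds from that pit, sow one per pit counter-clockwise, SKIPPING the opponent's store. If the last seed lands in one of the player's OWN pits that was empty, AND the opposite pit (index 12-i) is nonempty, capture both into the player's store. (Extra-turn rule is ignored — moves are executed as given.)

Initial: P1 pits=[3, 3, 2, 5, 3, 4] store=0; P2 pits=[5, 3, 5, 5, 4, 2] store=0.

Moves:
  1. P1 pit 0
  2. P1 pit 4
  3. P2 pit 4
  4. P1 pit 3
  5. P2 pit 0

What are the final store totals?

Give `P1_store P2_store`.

Move 1: P1 pit0 -> P1=[0,4,3,6,3,4](0) P2=[5,3,5,5,4,2](0)
Move 2: P1 pit4 -> P1=[0,4,3,6,0,5](1) P2=[6,3,5,5,4,2](0)
Move 3: P2 pit4 -> P1=[1,5,3,6,0,5](1) P2=[6,3,5,5,0,3](1)
Move 4: P1 pit3 -> P1=[1,5,3,0,1,6](2) P2=[7,4,6,5,0,3](1)
Move 5: P2 pit0 -> P1=[2,5,3,0,1,6](2) P2=[0,5,7,6,1,4](2)

Answer: 2 2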